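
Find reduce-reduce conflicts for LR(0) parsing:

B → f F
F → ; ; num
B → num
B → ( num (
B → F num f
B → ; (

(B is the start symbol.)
Augment with B' → B and build the canonical LR(0) collection (I0 = CLOSURE({[B' → . B]}), then GOTO on every symbol after a dot until no new states appear). It has 16 states:
  I0: { [B → . ( num (], [B → . ; (], [B → . F num f], [B → . f F], [B → . num], [B' → . B], [F → . ; ; num] }  — shift
  I1: { [B → ( . num (] }  — shift
  I2: { [B → ; . (], [F → ; . ; num] }  — shift
  I3: { [B' → B .] }  — accept
  I4: { [B → F . num f] }  — shift
  I5: { [B → f . F], [F → . ; ; num] }  — shift
  I6: { [B → num .] }  — reduce
  I7: { [F → ; . ; num] }  — shift
  I8: { [B → f F .] }  — reduce
  I9: { [F → ; ; . num] }  — shift
  I10: { [F → ; ; num .] }  — reduce
  I11: { [B → F num . f] }  — shift
  I12: { [B → F num f .] }  — reduce
  I13: { [B → ; ( .] }  — reduce
  I14: { [B → ( num . (] }  — shift
  I15: { [B → ( num ( .] }  — reduce

No state contains more than one complete item.

Answer: No reduce-reduce conflicts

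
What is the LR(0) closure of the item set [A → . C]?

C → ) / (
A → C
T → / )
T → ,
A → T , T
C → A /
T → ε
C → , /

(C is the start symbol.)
{ [A → . C], [A → . T , T], [C → . ) / (], [C → . , /], [C → . A /], [T → . ,], [T → . / )], [T → .] }

To compute CLOSURE, for each item [A → α.Bβ] where B is a non-terminal, add [B → .γ] for all productions B → γ; repeat for the newly added items until nothing changes.

Start with: [A → . C]
  [A → . C] has the dot before C: add [C → . ) / (], [C → . A /], [C → . , /]
  [C → . A /] has the dot before A: add [A → . T , T]
  [A → . T , T] has the dot before T: add [T → . / )], [T → . ,], [T → .]
No further items can be added.

CLOSURE = { [A → . C], [A → . T , T], [C → . ) / (], [C → . , /], [C → . A /], [T → . ,], [T → . / )], [T → .] }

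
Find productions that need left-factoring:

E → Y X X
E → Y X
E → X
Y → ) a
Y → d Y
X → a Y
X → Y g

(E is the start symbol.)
Yes, E has productions with common prefix 'Y X'

Left-factoring is needed when two productions for the same non-terminal
share a common prefix on the right-hand side.

Productions for E:
  E → Y X X
  E → Y X
  E → X
Productions for Y:
  Y → ) a
  Y → d Y
Productions for X:
  X → a Y
  X → Y g

Found common prefix 'Y X' in productions for E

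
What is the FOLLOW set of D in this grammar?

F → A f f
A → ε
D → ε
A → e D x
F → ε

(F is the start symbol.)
To compute FOLLOW(D), find every occurrence of D on a right-hand side N → α D β: add FIRST(β) \ {ε}, and if β is empty or nullable also add FOLLOW(N). Iterate to a fixed point.

In A → e D x: D is followed by x, add FIRST(x) \ {ε} = { 'x' }

Taking the union: FOLLOW(D) = { 'x' }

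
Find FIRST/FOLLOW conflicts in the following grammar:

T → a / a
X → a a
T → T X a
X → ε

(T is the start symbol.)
Yes. X → a a with FOLLOW(X) on { 'a' }

A FIRST/FOLLOW conflict occurs when a non-terminal N has a nullable alternative N → β (β ⇒* ε) and another alternative N → α with FIRST(α) ∩ FOLLOW(N) ≠ ∅: on such a lookahead the parser cannot decide between expanding α and letting N vanish via β.

Nullable non-terminals: X.

X: nullable alternative(s) X → ε; FOLLOW(X) = { 'a' }
  X → a a: FIRST \ {ε} = { 'a' } — overlaps FOLLOW(X) on { 'a' }: CONFLICT
  X → ε: FIRST \ {ε} = { } — this is the only nullable alternative, skip

T has no nullable alternative, so no FIRST/FOLLOW check is needed there.

So the grammar has 1 FIRST/FOLLOW conflict (marked CONFLICT above).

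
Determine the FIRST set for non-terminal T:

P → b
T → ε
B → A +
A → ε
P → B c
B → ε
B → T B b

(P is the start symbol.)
{ ε }

From T → ε:
  - ε-production, so ε ∈ FIRST(T)

Collecting: FIRST(T) = { ε }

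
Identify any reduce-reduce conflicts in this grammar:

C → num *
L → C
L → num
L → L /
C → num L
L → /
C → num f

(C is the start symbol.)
No reduce-reduce conflicts

A reduce-reduce conflict occurs when an LR(0) state has two complete items [A → α .] and [B → β .] — both call for a reduction, and with no lookahead the parser cannot choose between them.

Augment with C' → C and build the canonical LR(0) collection (I0 = CLOSURE({[C' → . C]}), then GOTO on every symbol after a dot until no new states appear). It has 10 states:
  I0: { [C → . num *], [C → . num L], [C → . num f], [C' → . C] }  — shift
  I1: { [C' → C .] }  — accept
  I2: { [C → . num *], [C → . num L], [C → . num f], [C → num . *], [C → num . L], [C → num . f], [L → . /], [L → . C], [L → . L /], [L → . num] }  — shift
  I3: { [C → num * .] }  — reduce
  I4: { [L → / .] }  — reduce
  I5: { [L → C .] }  — reduce
  I6: { [C → num L .], [L → L . /] }  — shift, reduce
  I7: { [C → num f .] }  — reduce
  I8: { [C → . num *], [C → . num L], [C → . num f], [C → num . *], [C → num . L], [C → num . f], [L → . /], [L → . C], [L → . L /], [L → . num], [L → num .] }  — shift, reduce
  I9: { [L → L / .] }  — reduce

No state contains more than one complete item.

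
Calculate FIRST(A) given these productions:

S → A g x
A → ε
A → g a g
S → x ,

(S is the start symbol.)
To compute FIRST(A), examine every production with A on the left-hand side, reading each right-hand side left to right until a non-nullable symbol is reached.

From A → ε:
  - ε-production, so ε ∈ FIRST(A)
From A → g a g:
  - g is a terminal: add 'g' and stop

Collecting: FIRST(A) = { 'g', ε }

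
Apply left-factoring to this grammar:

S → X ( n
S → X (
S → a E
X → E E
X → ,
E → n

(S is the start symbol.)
S → X ( S'
S' → n
S' → ε
S → a E
X → E E
X → ,
E → n

Left-factoring transforms A → αβ₁ | αβ₂ into A → αA' and A' → β₁ | β₂
(α is the longest common prefix among the alternatives). Repeat until
no nonterminal has two alternatives with a common prefix.

Round 1: S has alternatives sharing prefix 'X ('. Introduce S': S → X ( S'
  Add: S' → n
  Add: S' → ε

No remaining common prefixes — done.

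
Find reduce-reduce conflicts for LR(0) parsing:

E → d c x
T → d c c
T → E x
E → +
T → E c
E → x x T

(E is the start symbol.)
A reduce-reduce conflict occurs when an LR(0) state has two complete items [A → α .] and [B → β .] — both call for a reduction, and with no lookahead the parser cannot choose between them.

Augment with E' → E and build the canonical LR(0) collection (I0 = CLOSURE({[E' → . E]}), then GOTO on every symbol after a dot until no new states appear). It has 15 states:
  I0: { [E → . +], [E → . d c x], [E → . x x T], [E' → . E] }  — shift
  I1: { [E → + .] }  — reduce
  I2: { [E' → E .] }  — accept
  I3: { [E → d . c x] }  — shift
  I4: { [E → x . x T] }  — shift
  I5: { [E → . +], [E → . d c x], [E → . x x T], [E → x x . T], [T → . E c], [T → . E x], [T → . d c c] }  — shift
  I6: { [T → E . c], [T → E . x] }  — shift
  I7: { [E → x x T .] }  — reduce
  I8: { [E → d . c x], [T → d . c c] }  — shift
  I9: { [E → d c . x], [T → d c . c] }  — shift
  I10: { [T → d c c .] }  — reduce
  I11: { [E → d c x .] }  — reduce
  I12: { [T → E c .] }  — reduce
  I13: { [T → E x .] }  — reduce
  I14: { [E → d c . x] }  — shift

No state contains more than one complete item.

Answer: No reduce-reduce conflicts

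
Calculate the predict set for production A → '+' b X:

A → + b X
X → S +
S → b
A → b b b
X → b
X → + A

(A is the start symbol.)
PREDICT(A → '+' b X) = (FIRST(RHS) \ {ε}) ∪ (FOLLOW(A) if ε ∈ FIRST(RHS), i.e. RHS ⇒* ε)
FIRST('+' b X) = { '+' }
ε ∉ FIRST('+' b X), so FOLLOW(A) is not added.
PREDICT(A → '+' b X) = { '+' }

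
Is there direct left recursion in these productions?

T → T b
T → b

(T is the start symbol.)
Direct left recursion occurs when N → N α for some non-terminal N (the right-hand side begins with the left-hand side itself).

T → T b: LEFT RECURSIVE (starts with T)
T → b: starts with b

The grammar has direct left recursion on: T.

Answer: Yes, T is left-recursive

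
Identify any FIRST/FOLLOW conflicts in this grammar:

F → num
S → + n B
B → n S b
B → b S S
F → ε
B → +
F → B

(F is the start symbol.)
Nullable non-terminals: F.
FIRST sets used below: FIRST(B) = { '+', 'b', 'n' }

F: nullable alternative(s) F → ε; FOLLOW(F) = { $ }
  F → num: FIRST \ {ε} = { 'num' } — disjoint from FOLLOW(F)
  F → ε: FIRST \ {ε} = { } — this is the only nullable alternative, skip
  F → B: FIRST \ {ε} = { '+', 'b', 'n' } — disjoint from FOLLOW(F)

B, S have no nullable alternative, so no FIRST/FOLLOW check is needed there.

No FIRST/FOLLOW conflicts found.

Answer: No FIRST/FOLLOW conflicts.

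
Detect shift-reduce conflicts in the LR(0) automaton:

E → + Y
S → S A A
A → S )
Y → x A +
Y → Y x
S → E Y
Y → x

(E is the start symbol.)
A shift-reduce conflict occurs when an LR(0) state has both:
  - a complete (reduce) item [A → α .] (dot at the end), and
  - a shift item [B → β . c γ] (dot before a terminal).

Augment with E' → E and build the canonical LR(0) collection (I0 = CLOSURE({[E' → . E]}), then GOTO on every symbol after a dot until no new states appear). It has 14 states:
  I0: { [E → . + Y], [E' → . E] }  — shift
  I1: { [E → + . Y], [Y → . Y x], [Y → . x A +], [Y → . x] }  — shift
  I2: { [E' → E .] }  — accept
  I3: { [E → + Y .], [Y → Y . x] }  — shift, reduce
  I4: { [A → . S )], [E → . + Y], [S → . E Y], [S → . S A A], [Y → x . A +], [Y → x .] }  — shift, reduce
  I5: { [Y → x A . +] }  — shift
  I6: { [S → E . Y], [Y → . Y x], [Y → . x A +], [Y → . x] }  — shift
  I7: { [A → . S )], [A → S . )], [E → . + Y], [S → . E Y], [S → . S A A], [S → S . A A] }  — shift
  I8: { [A → S ) .] }  — reduce
  I9: { [A → . S )], [E → . + Y], [S → . E Y], [S → . S A A], [S → S A . A] }  — shift
  I10: { [S → S A A .] }  — reduce
  I11: { [S → E Y .], [Y → Y . x] }  — shift, reduce
  I12: { [Y → Y x .] }  — reduce
  I13: { [Y → x A + .] }  — reduce

I3 contains reduce item [E → + Y .] and shift item [Y → Y . x] — shift-reduce conflict.
I4 contains reduce item [Y → x .] and shift item [E → . + Y] — shift-reduce conflict.
I11 contains reduce item [S → E Y .] and shift item [Y → Y . x] — shift-reduce conflict.

Answer: Yes — I3: [E → + Y .] vs [Y → Y . x]; I4: [Y → x .] vs [E → . + Y]; I11: [S → E Y .] vs [Y → Y . x]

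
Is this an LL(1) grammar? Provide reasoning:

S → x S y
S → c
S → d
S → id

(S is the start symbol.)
Yes, the grammar is LL(1).

A grammar is LL(1) if for each non-terminal N with multiple productions, the predict sets of those productions are pairwise disjoint, where PREDICT(N → α) = (FIRST(α) \ {ε}) ∪ (FOLLOW(N) if α ⇒* ε).

For S:
  PREDICT(S → x S y) = { 'x' }
  PREDICT(S → c) = { 'c' }
  PREDICT(S → d) = { 'd' }
  PREDICT(S → id) = { 'id' }

All predict sets are disjoint. The grammar IS LL(1).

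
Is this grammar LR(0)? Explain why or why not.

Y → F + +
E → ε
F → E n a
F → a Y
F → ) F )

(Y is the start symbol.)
No. Shift-reduce conflict between [E → .] and [F → . ) F )]

A grammar is LR(0) if no state in the canonical LR(0) collection has:
  - both a shift item (dot before a terminal) and a complete item (shift-reduce conflict), or
  - two or more complete items (reduce-reduce conflict; the accept item [Y' → Y .] counts as a complete item here).

Augment with Y' → Y and build the canonical LR(0) collection (I0 = CLOSURE({[Y' → . Y]}), then GOTO on every symbol after a dot until no new states appear). It has 13 states:
  I0: { [E → .], [F → . ) F )], [F → . E n a], [F → . a Y], [Y → . F + +], [Y' → . Y] }  — shift, reduce
  I1: { [E → .], [F → ) . F )], [F → . ) F )], [F → . E n a], [F → . a Y] }  — shift, reduce
  I2: { [F → E . n a] }  — shift
  I3: { [Y → F . + +] }  — shift
  I4: { [Y' → Y .] }  — accept
  I5: { [E → .], [F → . ) F )], [F → . E n a], [F → . a Y], [F → a . Y], [Y → . F + +] }  — shift, reduce
  I6: { [F → a Y .] }  — reduce
  I7: { [Y → F + . +] }  — shift
  I8: { [Y → F + + .] }  — reduce
  I9: { [F → E n . a] }  — shift
  I10: { [F → E n a .] }  — reduce
  I11: { [F → ) F . )] }  — shift
  I12: { [F → ) F ) .] }  — reduce

Conflict in state I0:
  Shift-reduce conflict between [E → .] and [F → . ) F )]
So the grammar is NOT LR(0).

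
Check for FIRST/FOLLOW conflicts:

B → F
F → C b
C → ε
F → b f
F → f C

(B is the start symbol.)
Nullable non-terminals: C.
C has a nullable alternative but only one production, so nothing to check.

B, F have no nullable alternative, so no FIRST/FOLLOW check is needed there.

No FIRST/FOLLOW conflicts found.

Answer: No FIRST/FOLLOW conflicts.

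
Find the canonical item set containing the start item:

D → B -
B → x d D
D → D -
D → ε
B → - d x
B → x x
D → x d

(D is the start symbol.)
First, augment the grammar with D' → D
I₀ = CLOSURE({ [D' → . D] }):
  [D' → . D] has the dot before D: add [D → . B -], [D → . D -], [D → .], [D → . x d]
  [D → . B -] has the dot before B: add [B → . x d D], [B → . - d x], [B → . x x]
No further items can be added.

I₀ = { [B → . - d x], [B → . x d D], [B → . x x], [D → . B -], [D → . D -], [D → . x d], [D → .], [D' → . D] }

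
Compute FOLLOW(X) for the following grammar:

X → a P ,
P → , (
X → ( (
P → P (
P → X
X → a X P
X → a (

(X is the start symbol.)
{ $, '(', ',', 'a' }

X is the start symbol, so $ ∈ FOLLOW(X).
In P → X: X is at the end, add FOLLOW(P)
In X → a X P: X is followed by P, add FIRST(P) \ {ε} = { '(', ',', 'a' }

The FOLLOW sets referred to above (computed the same way, to a fixed point):
  FOLLOW(P) = { $, '(', ',', 'a' }

Taking the union: FOLLOW(X) = { $, '(', ',', 'a' }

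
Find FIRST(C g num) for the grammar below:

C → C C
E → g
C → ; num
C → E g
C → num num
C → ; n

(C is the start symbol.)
FIRST sets of the non-terminals involved (from the grammar, by fixed-point iteration):
  FIRST(C) = { ';', 'g', 'num' }

To compute FIRST(C g num), process the symbols left to right:
Symbol C is a non-terminal. Add FIRST(C) \ {ε} = { ';', 'g', 'num' }
C is not nullable (ε ∉ FIRST(C)), so stop here.
FIRST(C g num) = { ';', 'g', 'num' }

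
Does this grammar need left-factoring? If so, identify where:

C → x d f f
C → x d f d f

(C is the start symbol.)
Left-factoring is needed when two productions for the same non-terminal
share a common prefix on the right-hand side.

Productions for C:
  C → x d f f
  C → x d f d f

Found common prefix 'x d f' in productions for C

Answer: Yes, C has productions with common prefix 'x d f'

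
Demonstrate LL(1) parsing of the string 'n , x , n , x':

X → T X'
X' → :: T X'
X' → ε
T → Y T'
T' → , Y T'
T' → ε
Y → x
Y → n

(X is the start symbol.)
Stack is shown with the top on the left.

Stack        Input            Action
------------------------------------
X $          n , x , n , x $  output X → T X'
T X' $       n , x , n , x $  output T → Y T'
Y T' X' $    n , x , n , x $  output Y → n
n T' X' $    n , x , n , x $  match 'n'
T' X' $      , x , n , x $    output T' → , Y T'
, Y T' X' $  , x , n , x $    match ','
Y T' X' $    x , n , x $      output Y → x
x T' X' $    x , n , x $      match 'x'
T' X' $      , n , x $        output T' → , Y T'
, Y T' X' $  , n , x $        match ','
Y T' X' $    n , x $          output Y → n
n T' X' $    n , x $          match 'n'
T' X' $      , x $            output T' → , Y T'
, Y T' X' $  , x $            match ','
Y T' X' $    x $              output Y → x
x T' X' $    x $              match 'x'
T' X' $      $                output T' → ε
X' $         $                output X' → ε
$            $                accept

The string is accepted.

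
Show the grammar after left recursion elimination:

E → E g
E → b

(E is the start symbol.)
E → b E'
E' → g E'
E' → ε

E is directly left-recursive. The standard transformation for
  A → A α₁ | ... | A α_m | β₁ | ... | β_n
is
  A  → β₁ A' | ... | β_n A'
  A' → α₁ A' | ... | α_m A' | ε

E → b becomes E → b E'
E → E g becomes E' → g E'
Add E' → ε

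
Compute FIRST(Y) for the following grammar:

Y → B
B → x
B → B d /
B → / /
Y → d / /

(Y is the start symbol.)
{ '/', 'd', 'x' }

To compute FIRST(Y), examine every production with Y on the left-hand side, reading each right-hand side left to right until a non-nullable symbol is reached.

FIRST sets of the other non-terminals involved (by the same procedure, iterated to a fixed point):
  FIRST(B) = { '/', 'x' }

From Y → B:
  - B is a non-terminal: add FIRST(B) \ {ε} = { '/', 'x' }
    B is not nullable, so stop
From Y → d / /:
  - d is a terminal: add 'd' and stop

Collecting: FIRST(Y) = { '/', 'd', 'x' }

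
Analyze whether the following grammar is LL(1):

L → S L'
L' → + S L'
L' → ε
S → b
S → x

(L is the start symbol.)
Yes, the grammar is LL(1).

Relevant sets:
  FOLLOW(L') = { $ }

For L':
  PREDICT(L' → '+' S L') = { '+' }
  PREDICT(L' → ε) = { $ }
For S:
  PREDICT(S → b) = { 'b' }
  PREDICT(S → x) = { 'x' }
L has a single production, so nothing to check there.

All predict sets are disjoint. The grammar IS LL(1).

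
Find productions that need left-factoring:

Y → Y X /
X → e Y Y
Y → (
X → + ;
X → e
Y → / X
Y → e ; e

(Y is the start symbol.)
Left-factoring is needed when two productions for the same non-terminal
share a common prefix on the right-hand side.

Productions for Y:
  Y → Y X /
  Y → (
  Y → / X
  Y → e ; e
Productions for X:
  X → e Y Y
  X → + ;
  X → e

Found common prefix 'e' in productions for X

Answer: Yes, X has productions with common prefix 'e'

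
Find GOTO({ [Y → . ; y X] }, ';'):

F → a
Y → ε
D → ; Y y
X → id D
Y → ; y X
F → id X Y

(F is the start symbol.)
GOTO(I, ';') = CLOSURE({ [A → αX.β] : [A → α.Xβ] ∈ I, X = ';' })

Items with dot before ';', with the dot advanced:
  [Y → . ; y X] → [Y → ; . y X]
Closure adds nothing (no advanced item has the dot before a non-terminal).

GOTO = { [Y → ; . y X] }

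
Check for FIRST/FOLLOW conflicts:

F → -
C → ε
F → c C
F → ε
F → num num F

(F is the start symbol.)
Nullable non-terminals: C, F.
C has a nullable alternative but only one production, so nothing to check.

F: nullable alternative(s) F → ε; FOLLOW(F) = { $ }
  F → -: FIRST \ {ε} = { '-' } — disjoint from FOLLOW(F)
  F → c C: FIRST \ {ε} = { 'c' } — disjoint from FOLLOW(F)
  F → ε: FIRST \ {ε} = { } — this is the only nullable alternative, skip
  F → num num F: FIRST \ {ε} = { 'num' } — disjoint from FOLLOW(F)

No FIRST/FOLLOW conflicts found.

Answer: No FIRST/FOLLOW conflicts.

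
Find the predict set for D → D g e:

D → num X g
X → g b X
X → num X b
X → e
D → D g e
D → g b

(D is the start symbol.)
{ 'g', 'num' }

PREDICT(D → D g e) = (FIRST(RHS) \ {ε}) ∪ (FOLLOW(D) if ε ∈ FIRST(RHS), i.e. RHS ⇒* ε)
FIRST(D) = { 'g', 'num' }
FIRST(D g e) = { 'g', 'num' }
ε ∉ FIRST(D g e), so FOLLOW(D) is not added.
PREDICT(D → D g e) = { 'g', 'num' }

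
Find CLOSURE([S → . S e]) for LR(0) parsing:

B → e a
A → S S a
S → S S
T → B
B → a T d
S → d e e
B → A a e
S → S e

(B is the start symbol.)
To compute CLOSURE, for each item [A → α.Bβ] where B is a non-terminal, add [B → .γ] for all productions B → γ; repeat for the newly added items until nothing changes.

Start with: [S → . S e]
  [S → . S e] has the dot before S: add [S → . S S], [S → . d e e]
No further items can be added.

CLOSURE = { [S → . S S], [S → . S e], [S → . d e e] }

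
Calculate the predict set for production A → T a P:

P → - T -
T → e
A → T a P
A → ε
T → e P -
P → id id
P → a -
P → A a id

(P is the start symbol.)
PREDICT(A → T a P) = (FIRST(RHS) \ {ε}) ∪ (FOLLOW(A) if ε ∈ FIRST(RHS), i.e. RHS ⇒* ε)
FIRST(T) = { 'e' }
FIRST(T a P) = { 'e' }
ε ∉ FIRST(T a P), so FOLLOW(A) is not added.
PREDICT(A → T a P) = { 'e' }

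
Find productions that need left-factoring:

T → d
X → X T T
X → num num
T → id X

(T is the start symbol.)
Left-factoring is needed when two productions for the same non-terminal
share a common prefix on the right-hand side.

Productions for T:
  T → d
  T → id X
Productions for X:
  X → X T T
  X → num num

No common prefixes found.

Answer: No, left-factoring is not needed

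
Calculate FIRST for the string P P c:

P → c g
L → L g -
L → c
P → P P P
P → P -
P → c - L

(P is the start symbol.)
{ 'c' }

FIRST sets of the non-terminals involved (from the grammar, by fixed-point iteration):
  FIRST(P) = { 'c' }

To compute FIRST(P P c), process the symbols left to right:
Symbol P is a non-terminal. Add FIRST(P) \ {ε} = { 'c' }
P is not nullable (ε ∉ FIRST(P)), so stop here.
FIRST(P P c) = { 'c' }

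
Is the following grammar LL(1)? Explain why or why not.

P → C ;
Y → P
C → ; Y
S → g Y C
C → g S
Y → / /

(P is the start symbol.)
Yes, the grammar is LL(1).

A grammar is LL(1) if for each non-terminal N with multiple productions, the predict sets of those productions are pairwise disjoint, where PREDICT(N → α) = (FIRST(α) \ {ε}) ∪ (FOLLOW(N) if α ⇒* ε).

Relevant sets:
  FIRST(P) = { ';', 'g' }

For Y:
  PREDICT(Y → P) = { ';', 'g' }
  PREDICT(Y → '/' '/') = { '/' }
For C:
  PREDICT(C → ';' Y) = { ';' }
  PREDICT(C → g S) = { 'g' }
P, S have a single production, so nothing to check there.

All predict sets are disjoint. The grammar IS LL(1).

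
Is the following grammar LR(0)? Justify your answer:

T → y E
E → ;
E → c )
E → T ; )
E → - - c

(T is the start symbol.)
Yes, the grammar is LR(0)

A grammar is LR(0) if no state in the canonical LR(0) collection has:
  - both a shift item (dot before a terminal) and a complete item (shift-reduce conflict), or
  - two or more complete items (reduce-reduce conflict; the accept item [T' → T .] counts as a complete item here).

Augment with T' → T and build the canonical LR(0) collection (I0 = CLOSURE({[T' → . T]}), then GOTO on every symbol after a dot until no new states appear). It has 13 states:
  I0: { [T → . y E], [T' → . T] }  — shift
  I1: { [T' → T .] }  — accept
  I2: { [E → . - - c], [E → . ;], [E → . T ; )], [E → . c )], [T → . y E], [T → y . E] }  — shift
  I3: { [E → - . - c] }  — shift
  I4: { [E → ; .] }  — reduce
  I5: { [T → y E .] }  — reduce
  I6: { [E → T . ; )] }  — shift
  I7: { [E → c . )] }  — shift
  I8: { [E → c ) .] }  — reduce
  I9: { [E → T ; . )] }  — shift
  I10: { [E → T ; ) .] }  — reduce
  I11: { [E → - - . c] }  — shift
  I12: { [E → - - c .] }  — reduce

Every state is either a pure shift/goto state or contains exactly one complete item and nothing to shift — no conflicts. The grammar is LR(0).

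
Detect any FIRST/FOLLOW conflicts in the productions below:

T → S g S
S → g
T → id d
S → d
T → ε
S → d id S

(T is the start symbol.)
No FIRST/FOLLOW conflicts.

A FIRST/FOLLOW conflict occurs when a non-terminal N has a nullable alternative N → β (β ⇒* ε) and another alternative N → α with FIRST(α) ∩ FOLLOW(N) ≠ ∅: on such a lookahead the parser cannot decide between expanding α and letting N vanish via β.

Nullable non-terminals: T.
FIRST sets used below: FIRST(S) = { 'd', 'g' }

T: nullable alternative(s) T → ε; FOLLOW(T) = { $ }
  T → S g S: FIRST \ {ε} = { 'd', 'g' } — disjoint from FOLLOW(T)
  T → id d: FIRST \ {ε} = { 'id' } — disjoint from FOLLOW(T)
  T → ε: FIRST \ {ε} = { } — this is the only nullable alternative, skip

S has no nullable alternative, so no FIRST/FOLLOW check is needed there.

No FIRST/FOLLOW conflicts found.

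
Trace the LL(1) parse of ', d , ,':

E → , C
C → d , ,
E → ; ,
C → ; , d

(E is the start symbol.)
Stack is shown with the top on the left.

Stack    Input      Action
--------------------------
E $      , d , , $  output E → , C
, C $    , d , , $  match ','
C $      d , , $    output C → d , ,
d , , $  d , , $    match 'd'
, , $    , , $      match ','
, $      , $        match ','
$        $          accept

The string is accepted.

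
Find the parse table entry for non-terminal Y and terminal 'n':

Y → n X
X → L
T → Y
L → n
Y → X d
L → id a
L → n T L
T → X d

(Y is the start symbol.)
Y → n X, Y → X d

To find M[Y, 'n'], we find productions for Y where 'n' is in the predict set (PREDICT(N → α) = (FIRST(α) \ {ε}) ∪ (FOLLOW(N) if α ⇒* ε)).

Relevant sets:
  FIRST(X) = { 'id', 'n' }

Y → n X: PREDICT = { 'n' }
  'n' is in predict set, so this production goes in M[Y, 'n']
Y → X d: PREDICT = { 'id', 'n' }
  'n' is in predict set, so this production goes in M[Y, 'n']

M[Y, 'n'] = Y → n X, Y → X d  (a multiply-defined cell — the grammar is not LL(1))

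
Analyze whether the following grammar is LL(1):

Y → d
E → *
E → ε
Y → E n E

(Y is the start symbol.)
A grammar is LL(1) if for each non-terminal N with multiple productions, the predict sets of those productions are pairwise disjoint, where PREDICT(N → α) = (FIRST(α) \ {ε}) ∪ (FOLLOW(N) if α ⇒* ε).

Relevant sets:
  FIRST(E) = { '*', ε }
  FOLLOW(E) = { $, 'n' }

For Y:
  PREDICT(Y → d) = { 'd' }
  PREDICT(Y → E n E) = { '*', 'n' }
For E:
  PREDICT(E → '*') = { '*' }
  PREDICT(E → ε) = { $, 'n' }

All predict sets are disjoint. The grammar IS LL(1).

Answer: Yes, the grammar is LL(1).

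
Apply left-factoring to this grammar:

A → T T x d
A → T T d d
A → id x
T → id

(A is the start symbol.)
A → T T A'
A' → x d
A' → d d
A → id x
T → id

Left-factoring transforms A → αβ₁ | αβ₂ into A → αA' and A' → β₁ | β₂
(α is the longest common prefix among the alternatives). Repeat until
no nonterminal has two alternatives with a common prefix.

Round 1: A has alternatives sharing prefix 'T T'. Introduce A': A → T T A'
  Add: A' → x d
  Add: A' → d d

No remaining common prefixes — done.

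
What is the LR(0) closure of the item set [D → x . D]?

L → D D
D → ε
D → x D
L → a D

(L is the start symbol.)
To compute CLOSURE, for each item [A → α.Bβ] where B is a non-terminal, add [B → .γ] for all productions B → γ; repeat for the newly added items until nothing changes.

Start with: [D → x . D]
  [D → x . D] has the dot before D: add [D → .], [D → . x D]
No further items can be added.

CLOSURE = { [D → . x D], [D → .], [D → x . D] }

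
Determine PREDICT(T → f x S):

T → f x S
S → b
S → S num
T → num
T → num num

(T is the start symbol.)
{ 'f' }

PREDICT(T → f x S) = (FIRST(RHS) \ {ε}) ∪ (FOLLOW(T) if ε ∈ FIRST(RHS), i.e. RHS ⇒* ε)
FIRST(f x S) = { 'f' }
ε ∉ FIRST(f x S), so FOLLOW(T) is not added.
PREDICT(T → f x S) = { 'f' }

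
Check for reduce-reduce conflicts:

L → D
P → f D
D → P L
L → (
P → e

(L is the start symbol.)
A reduce-reduce conflict occurs when an LR(0) state has two complete items [A → α .] and [B → β .] — both call for a reduction, and with no lookahead the parser cannot choose between them.

Augment with L' → L and build the canonical LR(0) collection (I0 = CLOSURE({[L' → . L]}), then GOTO on every symbol after a dot until no new states appear). It has 9 states:
  I0: { [D → . P L], [L → . (], [L → . D], [L' → . L], [P → . e], [P → . f D] }  — shift
  I1: { [L → ( .] }  — reduce
  I2: { [L → D .] }  — reduce
  I3: { [L' → L .] }  — accept
  I4: { [D → . P L], [D → P . L], [L → . (], [L → . D], [P → . e], [P → . f D] }  — shift
  I5: { [P → e .] }  — reduce
  I6: { [D → . P L], [P → . e], [P → . f D], [P → f . D] }  — shift
  I7: { [P → f D .] }  — reduce
  I8: { [D → P L .] }  — reduce

No state contains more than one complete item.

Answer: No reduce-reduce conflicts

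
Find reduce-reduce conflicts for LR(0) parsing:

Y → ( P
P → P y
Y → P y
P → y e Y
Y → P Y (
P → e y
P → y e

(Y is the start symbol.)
A reduce-reduce conflict occurs when an LR(0) state has two complete items [A → α .] and [B → β .] — both call for a reduction, and with no lookahead the parser cannot choose between them.

Augment with Y' → Y and build the canonical LR(0) collection (I0 = CLOSURE({[Y' → . Y]}), then GOTO on every symbol after a dot until no new states appear). It has 14 states:
  I0: { [P → . P y], [P → . e y], [P → . y e Y], [P → . y e], [Y → . ( P], [Y → . P Y (], [Y → . P y], [Y' → . Y] }  — shift
  I1: { [P → . P y], [P → . e y], [P → . y e Y], [P → . y e], [Y → ( . P] }  — shift
  I2: { [P → . P y], [P → . e y], [P → . y e Y], [P → . y e], [P → P . y], [Y → . ( P], [Y → . P Y (], [Y → . P y], [Y → P . Y (], [Y → P . y] }  — shift
  I3: { [Y' → Y .] }  — accept
  I4: { [P → e . y] }  — shift
  I5: { [P → y . e Y], [P → y . e] }  — shift
  I6: { [P → . P y], [P → . e y], [P → . y e Y], [P → . y e], [P → y e . Y], [P → y e .], [Y → . ( P], [Y → . P Y (], [Y → . P y] }  — shift, reduce
  I7: { [P → y e Y .] }  — reduce
  I8: { [P → e y .] }  — reduce
  I9: { [Y → P Y . (] }  — shift
  I10: { [P → P y .], [P → y . e Y], [P → y . e], [Y → P y .] }  — shift, 2 reduces
  I11: { [Y → P Y ( .] }  — reduce
  I12: { [P → P . y], [Y → ( P .] }  — shift, reduce
  I13: { [P → P y .] }  — reduce

I10 contains complete items [P → P y .], [Y → P y .] — reduce-reduce conflict.

Answer: Yes — I10: [P → P y .] vs [Y → P y .]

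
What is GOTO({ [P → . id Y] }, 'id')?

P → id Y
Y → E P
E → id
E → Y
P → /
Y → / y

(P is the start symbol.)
GOTO(I, 'id') = CLOSURE({ [A → αX.β] : [A → α.Xβ] ∈ I, X = 'id' })

Items with dot before 'id', with the dot advanced:
  [P → . id Y] → [P → id . Y]
Closure of the advanced items:
  [P → id . Y] has the dot before Y: add [Y → . E P], [Y → . / y]
  [Y → . E P] has the dot before E: add [E → . id], [E → . Y]

GOTO = { [E → . Y], [E → . id], [P → id . Y], [Y → . / y], [Y → . E P] }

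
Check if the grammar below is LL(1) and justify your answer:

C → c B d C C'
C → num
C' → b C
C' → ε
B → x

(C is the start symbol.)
A grammar is LL(1) if for each non-terminal N with multiple productions, the predict sets of those productions are pairwise disjoint, where PREDICT(N → α) = (FIRST(α) \ {ε}) ∪ (FOLLOW(N) if α ⇒* ε).

Relevant sets:
  FOLLOW(C') = { $, 'b' }

For C:
  PREDICT(C → c B d C C') = { 'c' }
  PREDICT(C → num) = { 'num' }
For C':
  PREDICT(C' → b C) = { 'b' }
  PREDICT(C' → ε) = { $, 'b' }
B has a single production, so nothing to check there.

Conflict found: Predict set conflict for C': { 'b' }
The grammar is NOT LL(1).

Answer: No. Predict set conflict for C': { 'b' }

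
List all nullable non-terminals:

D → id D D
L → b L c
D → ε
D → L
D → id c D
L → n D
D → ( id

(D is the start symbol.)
A non-terminal is nullable if it can derive ε (the empty string): either it has an ε-production, or it has a production whose right-hand side consists entirely of nullable non-terminals.

ε-productions: D → ε
So D is immediately nullable.
No further non-terminal can be added: every production for the remaining non-terminals contains a terminal or a non-nullable non-terminal.
Nullable = { 'D' }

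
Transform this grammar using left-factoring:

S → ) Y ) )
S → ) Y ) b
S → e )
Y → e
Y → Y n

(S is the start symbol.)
Left-factoring transforms A → αβ₁ | αβ₂ into A → αA' and A' → β₁ | β₂
(α is the longest common prefix among the alternatives). Repeat until
no nonterminal has two alternatives with a common prefix.

Round 1: S has alternatives sharing prefix ') Y )'. Introduce S': S → ) Y ) S'
  Add: S' → )
  Add: S' → b

No remaining common prefixes — done.

Resulting grammar:
S → ) Y ) S'
S' → )
S' → b
S → e )
Y → e
Y → Y n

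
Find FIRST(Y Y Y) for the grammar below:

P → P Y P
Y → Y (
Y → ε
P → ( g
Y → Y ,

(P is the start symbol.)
FIRST sets of the non-terminals involved (from the grammar, by fixed-point iteration):
  FIRST(Y) = { '(', ',', ε }

To compute FIRST(Y Y Y), process the symbols left to right:
Symbol Y is a non-terminal. Add FIRST(Y) \ {ε} = { '(', ',' }
Y is nullable (ε ∈ FIRST(Y)), continue to the next symbol.
Symbol Y is a non-terminal. Add FIRST(Y) \ {ε} = { '(', ',' }
Y is nullable (ε ∈ FIRST(Y)), continue to the next symbol.
Symbol Y is a non-terminal. Add FIRST(Y) \ {ε} = { '(', ',' }
Y is nullable (ε ∈ FIRST(Y)), continue to the next symbol.
All symbols are nullable, so ε is in the result.
FIRST(Y Y Y) = { '(', ',', ε }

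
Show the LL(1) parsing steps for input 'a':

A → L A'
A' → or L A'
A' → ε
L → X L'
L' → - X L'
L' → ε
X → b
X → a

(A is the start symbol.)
Stack is shown with the top on the left.

Stack      Input  Action
------------------------
A $        a $    output A → L A'
L A' $     a $    output L → X L'
X L' A' $  a $    output X → a
a L' A' $  a $    match 'a'
L' A' $    $      output L' → ε
A' $       $      output A' → ε
$          $      accept

The string is accepted.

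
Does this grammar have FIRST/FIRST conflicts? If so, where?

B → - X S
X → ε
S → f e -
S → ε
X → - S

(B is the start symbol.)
No FIRST/FIRST conflicts.

A FIRST/FIRST conflict occurs when two productions N → α and N → β for the same non-terminal have FIRST(α) ∩ FIRST(β) ≠ ∅ (with ε ∈ FIRST of a nullable right-hand side, so two nullable alternatives also conflict).

Productions for X:
  X → ε: FIRST = { ε }
  X → - S: FIRST = { '-' }
Productions for S:
  S → f e -: FIRST = { 'f' }
  S → ε: FIRST = { ε }
B has only one production, so no FIRST/FIRST conflict is possible there.

All alternatives of each non-terminal have pairwise disjoint FIRST sets.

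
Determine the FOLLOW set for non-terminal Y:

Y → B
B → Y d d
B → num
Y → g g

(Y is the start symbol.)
Y is the start symbol, so $ ∈ FOLLOW(Y).
In B → Y d d: Y is followed by d d, add FIRST(d d) \ {ε} = { 'd' }

Taking the union: FOLLOW(Y) = { $, 'd' }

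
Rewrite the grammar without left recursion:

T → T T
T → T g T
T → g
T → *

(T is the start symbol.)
T → g T'
T → * T'
T' → T T'
T' → g T T'
T' → ε

T is directly left-recursive. The standard transformation for
  A → A α₁ | ... | A α_m | β₁ | ... | β_n
is
  A  → β₁ A' | ... | β_n A'
  A' → α₁ A' | ... | α_m A' | ε

T → g becomes T → g T'
T → * becomes T → * T'
T → T T becomes T' → T T'
T → T g T becomes T' → g T T'
Add T' → ε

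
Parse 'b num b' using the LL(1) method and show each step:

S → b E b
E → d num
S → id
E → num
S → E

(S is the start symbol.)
LL(1) parsing maintains a stack (initially the start symbol over $) and the input. At each step: if the stack top is a terminal, match it against the current input token; if it is a non-terminal N, replace it with the RHS of M[N, lookahead] (the unique production whose predict set contains the lookahead).

Stack is shown with the top on the left.

Stack    Input      Action
--------------------------
S $      b num b $  output S → b E b
b E b $  b num b $  match 'b'
E b $    num b $    output E → num
num b $  num b $    match 'num'
b $      b $        match 'b'
$        $          accept

The string is accepted.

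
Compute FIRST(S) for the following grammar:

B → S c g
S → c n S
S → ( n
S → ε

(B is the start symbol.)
From S → c n S:
  - c is a terminal: add 'c' and stop
From S → ( n:
  - '(' is a terminal: add '(' and stop
From S → ε:
  - ε-production, so ε ∈ FIRST(S)

Collecting: FIRST(S) = { '(', 'c', ε }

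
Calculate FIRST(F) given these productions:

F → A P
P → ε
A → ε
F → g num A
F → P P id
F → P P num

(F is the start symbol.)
FIRST sets of the other non-terminals involved (by the same procedure, iterated to a fixed point):
  FIRST(A) = { ε }
  FIRST(P) = { ε }

From F → A P:
  - A is a non-terminal: add FIRST(A) \ {ε} = { }
    A is nullable, so continue to the next symbol
  - P is a non-terminal: add FIRST(P) \ {ε} = { }
    P is nullable and nothing follows, so the whole right-hand side can vanish: ε ∈ FIRST(F)
From F → g num A:
  - g is a terminal: add 'g' and stop
From F → P P id:
  - P is a non-terminal: add FIRST(P) \ {ε} = { }
    P is nullable, so continue to the next symbol
  - P is a non-terminal: add FIRST(P) \ {ε} = { }
    P is nullable, so continue to the next symbol
  - id is a terminal: add 'id' and stop
From F → P P num:
  - P is a non-terminal: add FIRST(P) \ {ε} = { }
    P is nullable, so continue to the next symbol
  - P is a non-terminal: add FIRST(P) \ {ε} = { }
    P is nullable, so continue to the next symbol
  - num is a terminal: add 'num' and stop

Collecting: FIRST(F) = { 'g', 'id', 'num', ε }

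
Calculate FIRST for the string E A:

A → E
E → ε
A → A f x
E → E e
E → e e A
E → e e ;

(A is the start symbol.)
{ 'e', 'f', ε }

FIRST sets of the non-terminals involved (from the grammar, by fixed-point iteration):
  FIRST(E) = { 'e', ε }
  FIRST(A) = { 'e', 'f', ε }

To compute FIRST(E A), process the symbols left to right:
Symbol E is a non-terminal. Add FIRST(E) \ {ε} = { 'e' }
E is nullable (ε ∈ FIRST(E)), continue to the next symbol.
Symbol A is a non-terminal. Add FIRST(A) \ {ε} = { 'e', 'f' }
A is nullable (ε ∈ FIRST(A)), continue to the next symbol.
All symbols are nullable, so ε is in the result.
FIRST(E A) = { 'e', 'f', ε }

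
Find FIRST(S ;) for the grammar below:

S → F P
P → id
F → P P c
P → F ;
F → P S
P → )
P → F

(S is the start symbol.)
{ ')', 'id' }

FIRST sets of the non-terminals involved (from the grammar, by fixed-point iteration):
  FIRST(S) = { ')', 'id' }

To compute FIRST(S ;), process the symbols left to right:
Symbol S is a non-terminal. Add FIRST(S) \ {ε} = { ')', 'id' }
S is not nullable (ε ∉ FIRST(S)), so stop here.
FIRST(S ;) = { ')', 'id' }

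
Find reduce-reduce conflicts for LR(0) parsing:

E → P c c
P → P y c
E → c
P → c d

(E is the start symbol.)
A reduce-reduce conflict occurs when an LR(0) state has two complete items [A → α .] and [B → β .] — both call for a reduction, and with no lookahead the parser cannot choose between them.

Augment with E' → E and build the canonical LR(0) collection (I0 = CLOSURE({[E' → . E]}), then GOTO on every symbol after a dot until no new states appear). It has 9 states:
  I0: { [E → . P c c], [E → . c], [E' → . E], [P → . P y c], [P → . c d] }  — shift
  I1: { [E' → E .] }  — accept
  I2: { [E → P . c c], [P → P . y c] }  — shift
  I3: { [E → c .], [P → c . d] }  — shift, reduce
  I4: { [P → c d .] }  — reduce
  I5: { [E → P c . c] }  — shift
  I6: { [P → P y . c] }  — shift
  I7: { [P → P y c .] }  — reduce
  I8: { [E → P c c .] }  — reduce

No state contains more than one complete item.

Answer: No reduce-reduce conflicts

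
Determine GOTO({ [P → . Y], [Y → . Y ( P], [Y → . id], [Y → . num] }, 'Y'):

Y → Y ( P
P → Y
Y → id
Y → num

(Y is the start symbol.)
GOTO(I, 'Y') = CLOSURE({ [A → αX.β] : [A → α.Xβ] ∈ I, X = 'Y' })

Items with dot before 'Y', with the dot advanced:
  [P → . Y] → [P → Y .]
  [Y → . Y ( P] → [Y → Y . ( P]
Closure adds nothing (no advanced item has the dot before a non-terminal).

GOTO = { [P → Y .], [Y → Y . ( P] }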